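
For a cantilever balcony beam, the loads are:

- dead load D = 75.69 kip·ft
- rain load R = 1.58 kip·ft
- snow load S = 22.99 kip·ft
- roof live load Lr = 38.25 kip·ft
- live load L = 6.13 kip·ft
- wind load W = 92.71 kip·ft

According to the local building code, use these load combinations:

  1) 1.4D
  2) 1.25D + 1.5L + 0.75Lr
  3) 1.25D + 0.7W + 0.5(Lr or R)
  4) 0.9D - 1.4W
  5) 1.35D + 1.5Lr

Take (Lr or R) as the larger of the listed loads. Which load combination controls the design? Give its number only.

Combination 3

(Lr or R) → Lr = 38.25 kip·ft.
1) 1.4(75.69) = 105.97
2) 1.25(75.69) + 1.5(6.13) + 0.75(38.25) = 94.61 + 9.20 + 28.69 = 132.50
3) 1.25(75.69) + 0.7(92.71) + 0.5(38.25) = 178.63
4) 0.9(75.69) - 1.4(92.71) = 68.12 - 129.79 = -61.67
5) 1.35(75.69) + 1.5(38.25) = 102.18 + 57.38 = 159.56
The largest value is 178.63 kip·ft from combination 3.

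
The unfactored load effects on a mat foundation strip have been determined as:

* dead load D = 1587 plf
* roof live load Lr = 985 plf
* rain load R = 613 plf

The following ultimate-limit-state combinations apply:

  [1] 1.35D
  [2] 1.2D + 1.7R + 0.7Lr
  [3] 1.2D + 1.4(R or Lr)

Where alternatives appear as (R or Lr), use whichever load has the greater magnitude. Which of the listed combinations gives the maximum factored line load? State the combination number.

(R or Lr) → Lr = 985 plf.
[1] 1.35(1587) = 2142.5
[2] 1.2(1587) + 1.7(613) + 0.7(985) = 1904.4 + 1042.1 + 689.5 = 3636.0
[3] 1.2(1587) + 1.4(985) = 1904.4 + 1379.0 = 3283.4
The largest value is 3636.0 plf from combination 2.

Combination 2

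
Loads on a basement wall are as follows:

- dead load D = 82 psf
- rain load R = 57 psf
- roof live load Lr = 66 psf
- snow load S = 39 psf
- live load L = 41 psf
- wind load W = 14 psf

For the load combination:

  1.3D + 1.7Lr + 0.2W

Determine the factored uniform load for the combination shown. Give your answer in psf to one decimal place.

1.3(82) + 1.7(66) + 0.2(14) = 221.6
q_u = 221.6 psf.

221.6 psf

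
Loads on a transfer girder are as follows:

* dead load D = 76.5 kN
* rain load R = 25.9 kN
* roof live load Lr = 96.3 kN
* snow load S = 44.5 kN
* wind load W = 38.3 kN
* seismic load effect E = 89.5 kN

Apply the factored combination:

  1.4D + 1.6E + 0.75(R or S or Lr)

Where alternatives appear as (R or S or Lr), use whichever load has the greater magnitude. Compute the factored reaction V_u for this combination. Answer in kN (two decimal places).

(R or S or Lr) → Lr = 96.3 kN.
1.4(76.5) + 1.6(89.5) + 0.75(96.3) = 322.53
V_u = 322.53 kN.

322.53 kN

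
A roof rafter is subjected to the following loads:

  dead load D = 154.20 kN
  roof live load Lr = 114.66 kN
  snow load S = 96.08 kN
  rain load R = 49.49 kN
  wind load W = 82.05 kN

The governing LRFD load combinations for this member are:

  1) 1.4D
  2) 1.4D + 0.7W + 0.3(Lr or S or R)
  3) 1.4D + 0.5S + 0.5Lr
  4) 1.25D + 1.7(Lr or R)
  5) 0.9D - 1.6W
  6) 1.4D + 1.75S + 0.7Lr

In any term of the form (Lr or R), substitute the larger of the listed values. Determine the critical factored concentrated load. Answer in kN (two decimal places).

(Lr or S or R) → Lr = 114.66 kN; (Lr or R) → Lr = 114.66 kN.
1) 1.4(154.20) = 215.88
2) 1.4(154.20) + 0.7(82.05) + 0.3(114.66) = 307.71
3) 1.4(154.20) + 0.5(96.08) + 0.5(114.66) = 215.88 + 48.04 + 57.33 = 321.25
4) 1.25(154.20) + 1.7(114.66) = 192.75 + 194.92 = 387.67
5) 0.9(154.20) - 1.6(82.05) = 138.78 - 131.28 = 7.50
6) 1.4(154.20) + 1.75(96.08) + 0.7(114.66) = 215.88 + 168.14 + 80.26 = 464.28
Maximum is from combination 6.

464.28 kN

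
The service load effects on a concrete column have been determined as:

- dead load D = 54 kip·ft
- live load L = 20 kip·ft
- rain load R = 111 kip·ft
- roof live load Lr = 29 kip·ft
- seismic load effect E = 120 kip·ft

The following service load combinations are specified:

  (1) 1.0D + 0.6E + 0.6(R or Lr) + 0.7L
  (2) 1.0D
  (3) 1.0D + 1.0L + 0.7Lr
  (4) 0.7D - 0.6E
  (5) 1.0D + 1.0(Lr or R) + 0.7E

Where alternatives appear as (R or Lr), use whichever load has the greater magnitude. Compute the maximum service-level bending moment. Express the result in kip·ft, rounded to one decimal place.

(R or Lr) → R = 111 kip·ft; (Lr or R) → R = 111 kip·ft.
(1) 1.0(54) + 0.6(120) + 0.6(111) + 0.7(20) = 54.0 + 72.0 + 66.6 + 14.0 = 206.6
(2) 1.0(54) = 54.0
(3) 1.0(54) + 1.0(20) + 0.7(29) = 54.0 + 20.0 + 20.3 = 94.3
(4) 0.7(54) - 0.6(120) = 37.8 - 72.0 = -34.2
(5) 1.0(54) + 1.0(111) + 0.7(120) = 54.0 + 111.0 + 84.0 = 249.0
The controlling combination is 5, giving 249.0 kip·ft.

249.0 kip·ft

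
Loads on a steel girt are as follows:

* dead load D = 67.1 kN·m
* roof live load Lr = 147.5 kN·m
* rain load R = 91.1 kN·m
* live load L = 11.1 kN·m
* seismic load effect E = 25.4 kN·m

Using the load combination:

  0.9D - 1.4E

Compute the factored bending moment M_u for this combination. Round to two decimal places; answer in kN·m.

24.83 kN·m

0.9(67.1) - 1.4(25.4) = 60.39 - 35.56 = 24.83
M_u = 24.83 kN·m.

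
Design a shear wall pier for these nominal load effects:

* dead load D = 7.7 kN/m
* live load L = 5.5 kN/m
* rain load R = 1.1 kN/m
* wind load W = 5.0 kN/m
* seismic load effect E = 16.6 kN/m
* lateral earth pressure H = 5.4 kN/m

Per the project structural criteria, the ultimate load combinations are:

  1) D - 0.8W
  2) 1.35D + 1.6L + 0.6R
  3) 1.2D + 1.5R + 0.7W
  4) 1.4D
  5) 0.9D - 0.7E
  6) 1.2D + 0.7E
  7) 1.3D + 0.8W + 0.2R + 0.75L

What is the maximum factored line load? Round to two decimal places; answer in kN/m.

1) 1.0(7.7) - 0.8(5.0) = 3.70
2) 1.35(7.7) + 1.6(5.5) + 0.6(1.1) = 19.86
3) 1.2(7.7) + 1.5(1.1) + 0.7(5.0) = 14.39
4) 1.4(7.7) = 10.78
5) 0.9(7.7) - 0.7(16.6) = -4.69
6) 1.2(7.7) + 0.7(16.6) = 20.86
7) 1.3(7.7) + 0.8(5.0) + 0.2(1.1) + 0.75(5.5) = 18.36
Combination 6 governs: w_u = 20.86 kN/m.

20.86 kN/m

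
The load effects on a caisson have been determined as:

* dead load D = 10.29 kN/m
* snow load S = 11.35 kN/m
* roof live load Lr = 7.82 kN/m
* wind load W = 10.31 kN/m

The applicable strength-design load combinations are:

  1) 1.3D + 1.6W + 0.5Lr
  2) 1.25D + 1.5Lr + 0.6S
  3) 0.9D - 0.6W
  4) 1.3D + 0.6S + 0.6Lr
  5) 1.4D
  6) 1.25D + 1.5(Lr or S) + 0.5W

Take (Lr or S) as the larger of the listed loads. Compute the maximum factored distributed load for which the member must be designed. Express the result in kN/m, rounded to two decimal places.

35.04 kN/m

(Lr or S) → S = 11.35 kN/m.
1) 1.3(10.29) + 1.6(10.31) + 0.5(7.82) = 33.78
2) 1.25(10.29) + 1.5(7.82) + 0.6(11.35) = 12.86 + 11.73 + 6.81 = 31.40
3) 0.9(10.29) - 0.6(10.31) = 3.08
4) 1.3(10.29) + 0.6(11.35) + 0.6(7.82) = 13.38 + 6.81 + 4.69 = 24.88
5) 1.4(10.29) = 14.41
6) 1.25(10.29) + 1.5(11.35) + 0.5(10.31) = 35.04
Maximum is from combination 6.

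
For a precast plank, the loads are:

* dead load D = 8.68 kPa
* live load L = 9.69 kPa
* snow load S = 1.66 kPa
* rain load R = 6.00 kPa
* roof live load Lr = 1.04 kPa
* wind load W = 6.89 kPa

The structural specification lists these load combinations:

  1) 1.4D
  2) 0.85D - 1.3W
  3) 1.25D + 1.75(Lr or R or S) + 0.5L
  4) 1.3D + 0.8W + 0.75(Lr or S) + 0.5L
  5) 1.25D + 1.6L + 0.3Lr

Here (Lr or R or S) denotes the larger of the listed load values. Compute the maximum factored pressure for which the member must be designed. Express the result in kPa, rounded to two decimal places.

(Lr or R or S) → R = 6.00 kPa; (Lr or S) → S = 1.66 kPa.
1) 1.4(8.68) = 12.15
2) 0.85(8.68) - 1.3(6.89) = 7.38 - 8.96 = -1.58
3) 1.25(8.68) + 1.75(6.00) + 0.5(9.69) = 10.85 + 10.50 + 4.85 = 26.20
4) 1.3(8.68) + 0.8(6.89) + 0.75(1.66) + 0.5(9.69) = 11.28 + 5.51 + 1.25 + 4.85 = 22.89
5) 1.25(8.68) + 1.6(9.69) + 0.3(1.04) = 26.67
The controlling combination is 5, giving 26.67 kPa.

26.67 kPa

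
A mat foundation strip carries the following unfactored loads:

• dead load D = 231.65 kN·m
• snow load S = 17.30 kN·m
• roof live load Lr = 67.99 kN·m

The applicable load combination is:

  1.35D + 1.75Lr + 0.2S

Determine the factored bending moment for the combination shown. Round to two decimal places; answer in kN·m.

1.35(231.65) + 1.75(67.99) + 0.2(17.30) = 435.17
M_u = 435.17 kN·m.

435.17 kN·m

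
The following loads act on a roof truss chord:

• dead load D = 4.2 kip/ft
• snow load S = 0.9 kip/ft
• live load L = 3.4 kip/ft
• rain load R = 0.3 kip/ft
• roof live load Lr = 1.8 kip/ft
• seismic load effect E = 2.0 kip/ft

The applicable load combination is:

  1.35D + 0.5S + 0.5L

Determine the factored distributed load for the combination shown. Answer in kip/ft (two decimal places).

7.82 kip/ft

1.35(4.2) + 0.5(0.9) + 0.5(3.4) = 5.67 + 0.45 + 1.70 = 7.82
w_u = 7.82 kip/ft.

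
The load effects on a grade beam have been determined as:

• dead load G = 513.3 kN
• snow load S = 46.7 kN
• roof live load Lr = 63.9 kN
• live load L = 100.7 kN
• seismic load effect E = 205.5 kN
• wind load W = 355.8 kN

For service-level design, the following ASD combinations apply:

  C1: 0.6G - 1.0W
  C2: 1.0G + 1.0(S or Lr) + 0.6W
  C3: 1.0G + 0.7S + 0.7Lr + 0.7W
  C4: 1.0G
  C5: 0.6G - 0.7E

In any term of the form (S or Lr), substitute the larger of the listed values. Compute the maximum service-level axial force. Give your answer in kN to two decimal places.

(S or Lr) → Lr = 63.9 kN.
C1: 0.6(513.3) - 1.0(355.8) = 307.98 - 355.80 = -47.82
C2: 1.0(513.3) + 1.0(63.9) + 0.6(355.8) = 513.30 + 63.90 + 213.48 = 790.68
C3: 1.0(513.3) + 0.7(46.7) + 0.7(63.9) + 0.7(355.8) = 513.30 + 32.69 + 44.73 + 249.06 = 839.78
C4: 1.0(513.3) = 513.30
C5: 0.6(513.3) - 0.7(205.5) = 307.98 - 143.85 = 164.13
Combination 3 governs: N = 839.78 kN.

839.78 kN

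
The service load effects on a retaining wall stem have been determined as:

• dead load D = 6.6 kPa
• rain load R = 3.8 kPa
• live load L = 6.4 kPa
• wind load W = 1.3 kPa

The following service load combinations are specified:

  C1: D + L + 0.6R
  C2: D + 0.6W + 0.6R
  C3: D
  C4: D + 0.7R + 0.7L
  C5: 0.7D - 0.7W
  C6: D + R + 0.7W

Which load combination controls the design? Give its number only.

C1: 1.0(6.6) + 1.0(6.4) + 0.6(3.8) = 6.60 + 6.40 + 2.28 = 15.28
C2: 1.0(6.6) + 0.6(1.3) + 0.6(3.8) = 6.60 + 0.78 + 2.28 = 9.66
C3: 1.0(6.6) = 6.60
C4: 1.0(6.6) + 0.7(3.8) + 0.7(6.4) = 6.60 + 2.66 + 4.48 = 13.74
C5: 0.7(6.6) - 0.7(1.3) = 4.62 - 0.91 = 3.71
C6: 1.0(6.6) + 1.0(3.8) + 0.7(1.3) = 6.60 + 3.80 + 0.91 = 11.31
The largest value is 15.28 kPa from combination 1.

Combination 1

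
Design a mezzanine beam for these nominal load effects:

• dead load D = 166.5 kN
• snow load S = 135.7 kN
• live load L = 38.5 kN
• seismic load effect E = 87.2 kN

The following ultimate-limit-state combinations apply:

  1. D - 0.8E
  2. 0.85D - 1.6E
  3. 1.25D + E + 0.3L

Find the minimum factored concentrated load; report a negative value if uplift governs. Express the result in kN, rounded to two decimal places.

2.01 kN

1. 1.0(166.5) - 0.8(87.2) = 166.50 - 69.76 = 96.74
2. 0.85(166.5) - 1.6(87.2) = 141.53 - 139.52 = 2.01
3. 1.25(166.5) + 1.0(87.2) + 0.3(38.5) = 208.13 + 87.20 + 11.55 = 306.88
Combination 2 gives the minimum: 2.01 kN.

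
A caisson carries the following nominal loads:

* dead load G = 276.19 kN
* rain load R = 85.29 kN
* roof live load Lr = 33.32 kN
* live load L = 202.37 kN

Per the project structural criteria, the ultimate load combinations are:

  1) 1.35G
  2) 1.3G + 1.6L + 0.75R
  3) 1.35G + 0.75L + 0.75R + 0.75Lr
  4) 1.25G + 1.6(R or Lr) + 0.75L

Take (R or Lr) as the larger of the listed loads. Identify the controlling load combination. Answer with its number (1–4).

(R or Lr) → R = 85.29 kN.
1) 1.35(276.19) = 372.86
2) 1.3(276.19) + 1.6(202.37) + 0.75(85.29) = 746.81
3) 1.35(276.19) + 0.75(202.37) + 0.75(85.29) + 0.75(33.32) = 613.59
4) 1.25(276.19) + 1.6(85.29) + 0.75(202.37) = 633.48
The largest value is 746.81 kN from combination 2.

Combination 2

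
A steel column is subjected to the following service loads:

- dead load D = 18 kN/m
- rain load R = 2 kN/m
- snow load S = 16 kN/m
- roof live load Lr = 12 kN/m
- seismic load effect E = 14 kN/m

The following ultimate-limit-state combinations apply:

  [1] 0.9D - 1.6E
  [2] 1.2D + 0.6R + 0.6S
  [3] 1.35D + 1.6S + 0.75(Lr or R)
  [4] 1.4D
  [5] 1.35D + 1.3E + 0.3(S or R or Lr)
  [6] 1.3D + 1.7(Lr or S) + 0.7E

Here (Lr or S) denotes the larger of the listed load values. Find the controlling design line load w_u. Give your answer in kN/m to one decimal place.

60.4 kN/m

(Lr or R) → Lr = 12 kN/m; (S or R or Lr) → S = 16 kN/m; (Lr or S) → S = 16 kN/m.
[1] 0.9(18) - 1.6(14) = 16.2 - 22.4 = -6.2
[2] 1.2(18) + 0.6(2) + 0.6(16) = 21.6 + 1.2 + 9.6 = 32.4
[3] 1.35(18) + 1.6(16) + 0.75(12) = 24.3 + 25.6 + 9.0 = 58.9
[4] 1.4(18) = 25.2
[5] 1.35(18) + 1.3(14) + 0.3(16) = 24.3 + 18.2 + 4.8 = 47.3
[6] 1.3(18) + 1.7(16) + 0.7(14) = 23.4 + 27.2 + 9.8 = 60.4
Combination 6 governs: w_u = 60.4 kN/m.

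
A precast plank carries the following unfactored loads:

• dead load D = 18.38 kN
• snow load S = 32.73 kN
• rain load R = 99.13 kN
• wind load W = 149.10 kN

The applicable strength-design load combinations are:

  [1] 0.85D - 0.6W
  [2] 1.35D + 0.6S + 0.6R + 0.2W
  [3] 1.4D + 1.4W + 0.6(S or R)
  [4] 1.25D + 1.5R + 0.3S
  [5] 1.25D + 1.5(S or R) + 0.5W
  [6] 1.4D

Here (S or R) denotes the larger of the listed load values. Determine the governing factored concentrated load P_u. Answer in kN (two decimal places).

293.95 kN

(S or R) → R = 99.13 kN.
[1] 0.85(18.38) - 0.6(149.10) = -73.84
[2] 1.35(18.38) + 0.6(32.73) + 0.6(99.13) + 0.2(149.10) = 133.75
[3] 1.4(18.38) + 1.4(149.10) + 0.6(99.13) = 293.95
[4] 1.25(18.38) + 1.5(99.13) + 0.3(32.73) = 181.49
[5] 1.25(18.38) + 1.5(99.13) + 0.5(149.10) = 246.22
[6] 1.4(18.38) = 25.73
Maximum is from combination 3.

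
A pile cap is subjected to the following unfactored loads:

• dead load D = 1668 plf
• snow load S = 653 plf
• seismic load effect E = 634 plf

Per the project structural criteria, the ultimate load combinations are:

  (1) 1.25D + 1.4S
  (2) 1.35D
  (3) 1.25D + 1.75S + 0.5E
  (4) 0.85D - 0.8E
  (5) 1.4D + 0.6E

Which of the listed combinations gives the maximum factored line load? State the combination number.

Combination 3

(1) 1.25(1668) + 1.4(653) = 2085.00 + 914.20 = 2999.20
(2) 1.35(1668) = 2251.80
(3) 1.25(1668) + 1.75(653) + 0.5(634) = 2085.00 + 1142.75 + 317.00 = 3544.75
(4) 0.85(1668) - 0.8(634) = 1417.80 - 507.20 = 910.60
(5) 1.4(1668) + 0.6(634) = 2335.20 + 380.40 = 2715.60
The largest value is 3544.75 plf from combination 3.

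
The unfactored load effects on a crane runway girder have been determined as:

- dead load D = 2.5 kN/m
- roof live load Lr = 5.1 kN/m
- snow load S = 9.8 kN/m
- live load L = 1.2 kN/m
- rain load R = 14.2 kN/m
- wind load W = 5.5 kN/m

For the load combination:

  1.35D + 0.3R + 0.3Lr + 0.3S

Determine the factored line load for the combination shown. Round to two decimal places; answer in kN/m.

1.35(2.5) + 0.3(14.2) + 0.3(5.1) + 0.3(9.8) = 12.11
w_u = 12.11 kN/m.

12.11 kN/m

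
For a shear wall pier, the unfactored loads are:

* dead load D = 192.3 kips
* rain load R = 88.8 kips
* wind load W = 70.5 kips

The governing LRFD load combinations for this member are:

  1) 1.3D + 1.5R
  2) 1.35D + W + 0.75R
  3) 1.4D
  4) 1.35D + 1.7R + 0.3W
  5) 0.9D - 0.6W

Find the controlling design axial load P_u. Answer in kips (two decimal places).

431.72 kips

1) 1.3(192.3) + 1.5(88.8) = 383.19
2) 1.35(192.3) + 1.0(70.5) + 0.75(88.8) = 396.71
3) 1.4(192.3) = 269.22
4) 1.35(192.3) + 1.7(88.8) + 0.3(70.5) = 431.72
5) 0.9(192.3) - 0.6(70.5) = 130.77
Maximum is from combination 4.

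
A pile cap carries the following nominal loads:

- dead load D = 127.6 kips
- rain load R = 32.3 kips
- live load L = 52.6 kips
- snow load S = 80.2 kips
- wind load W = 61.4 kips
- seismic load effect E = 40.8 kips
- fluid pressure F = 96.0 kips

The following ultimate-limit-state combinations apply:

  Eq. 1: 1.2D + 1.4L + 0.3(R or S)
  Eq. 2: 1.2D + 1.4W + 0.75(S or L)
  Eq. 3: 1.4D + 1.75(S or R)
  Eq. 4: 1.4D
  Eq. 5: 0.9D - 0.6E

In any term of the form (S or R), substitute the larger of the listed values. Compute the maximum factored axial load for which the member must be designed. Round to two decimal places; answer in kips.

318.99 kips

(R or S) → S = 80.2 kips; (S or L) → S = 80.2 kips; (S or R) → S = 80.2 kips.
Eq. 1: 1.2(127.6) + 1.4(52.6) + 0.3(80.2) = 153.12 + 73.64 + 24.06 = 250.82
Eq. 2: 1.2(127.6) + 1.4(61.4) + 0.75(80.2) = 153.12 + 85.96 + 60.15 = 299.23
Eq. 3: 1.4(127.6) + 1.75(80.2) = 178.64 + 140.35 = 318.99
Eq. 4: 1.4(127.6) = 178.64
Eq. 5: 0.9(127.6) - 0.6(40.8) = 114.84 - 24.48 = 90.36
Combination 3 governs: P_u = 318.99 kips.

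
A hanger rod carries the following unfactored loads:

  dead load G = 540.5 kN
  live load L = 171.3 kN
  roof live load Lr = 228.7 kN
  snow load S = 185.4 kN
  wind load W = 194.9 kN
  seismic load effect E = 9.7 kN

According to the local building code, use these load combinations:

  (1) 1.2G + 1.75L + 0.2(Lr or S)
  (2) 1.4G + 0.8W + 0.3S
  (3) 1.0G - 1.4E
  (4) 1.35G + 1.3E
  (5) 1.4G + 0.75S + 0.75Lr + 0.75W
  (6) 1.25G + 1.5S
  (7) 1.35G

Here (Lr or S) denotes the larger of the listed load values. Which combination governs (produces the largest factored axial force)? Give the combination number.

Combination 5

(Lr or S) → Lr = 228.7 kN.
(1) 1.2(540.5) + 1.75(171.3) + 0.2(228.7) = 994.12
(2) 1.4(540.5) + 0.8(194.9) + 0.3(185.4) = 968.24
(3) 1.0(540.5) - 1.4(9.7) = 526.92
(4) 1.35(540.5) + 1.3(9.7) = 742.29
(5) 1.4(540.5) + 0.75(185.4) + 0.75(228.7) + 0.75(194.9) = 1213.45
(6) 1.25(540.5) + 1.5(185.4) = 953.73
(7) 1.35(540.5) = 729.68
The largest value is 1213.45 kN from combination 5.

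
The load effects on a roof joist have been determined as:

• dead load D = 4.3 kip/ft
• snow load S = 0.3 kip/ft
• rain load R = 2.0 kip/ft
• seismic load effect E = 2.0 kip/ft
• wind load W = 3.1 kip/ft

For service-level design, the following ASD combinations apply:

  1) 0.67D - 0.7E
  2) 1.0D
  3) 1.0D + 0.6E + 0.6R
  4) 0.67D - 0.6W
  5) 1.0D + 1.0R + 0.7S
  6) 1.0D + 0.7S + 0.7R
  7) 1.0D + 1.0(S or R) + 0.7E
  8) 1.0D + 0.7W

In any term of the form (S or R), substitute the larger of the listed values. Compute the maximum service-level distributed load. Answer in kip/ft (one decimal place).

7.7 kip/ft

(S or R) → R = 2.0 kip/ft.
1) 0.67(4.3) - 0.7(2.0) = 2.9 - 1.4 = 1.5
2) 1.0(4.3) = 4.3
3) 1.0(4.3) + 0.6(2.0) + 0.6(2.0) = 4.3 + 1.2 + 1.2 = 6.7
4) 0.67(4.3) - 0.6(3.1) = 2.9 - 1.9 = 1.0
5) 1.0(4.3) + 1.0(2.0) + 0.7(0.3) = 4.3 + 2.0 + 0.2 = 6.5
6) 1.0(4.3) + 0.7(0.3) + 0.7(2.0) = 4.3 + 0.2 + 1.4 = 5.9
7) 1.0(4.3) + 1.0(2.0) + 0.7(2.0) = 4.3 + 2.0 + 1.4 = 7.7
8) 1.0(4.3) + 0.7(3.1) = 4.3 + 2.2 = 6.5
Combination 7 governs: w = 7.7 kip/ft.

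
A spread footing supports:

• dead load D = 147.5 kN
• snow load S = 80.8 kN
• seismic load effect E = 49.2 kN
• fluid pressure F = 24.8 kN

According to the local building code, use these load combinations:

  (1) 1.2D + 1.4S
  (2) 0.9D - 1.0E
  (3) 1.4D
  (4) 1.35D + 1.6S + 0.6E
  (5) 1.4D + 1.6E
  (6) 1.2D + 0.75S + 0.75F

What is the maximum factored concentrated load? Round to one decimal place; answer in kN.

(1) 1.2(147.5) + 1.4(80.8) = 177.0 + 113.1 = 290.1
(2) 0.9(147.5) - 1.0(49.2) = 132.8 - 49.2 = 83.6
(3) 1.4(147.5) = 206.5
(4) 1.35(147.5) + 1.6(80.8) + 0.6(49.2) = 199.1 + 129.3 + 29.5 = 357.9
(5) 1.4(147.5) + 1.6(49.2) = 206.5 + 78.7 = 285.2
(6) 1.2(147.5) + 0.75(80.8) + 0.75(24.8) = 177.0 + 60.6 + 18.6 = 256.2
Combination 4 governs: P_u = 357.9 kN.

357.9 kN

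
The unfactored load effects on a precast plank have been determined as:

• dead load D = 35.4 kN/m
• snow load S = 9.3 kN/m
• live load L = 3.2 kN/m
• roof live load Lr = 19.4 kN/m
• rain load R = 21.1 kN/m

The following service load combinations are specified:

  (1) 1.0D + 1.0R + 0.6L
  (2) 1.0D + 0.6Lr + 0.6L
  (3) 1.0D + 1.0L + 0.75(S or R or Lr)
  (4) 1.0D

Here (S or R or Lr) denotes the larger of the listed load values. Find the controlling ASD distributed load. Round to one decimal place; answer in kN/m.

58.4 kN/m

(S or R or Lr) → R = 21.1 kN/m.
(1) 1.0(35.4) + 1.0(21.1) + 0.6(3.2) = 35.4 + 21.1 + 1.9 = 58.4
(2) 1.0(35.4) + 0.6(19.4) + 0.6(3.2) = 49.0
(3) 1.0(35.4) + 1.0(3.2) + 0.75(21.1) = 35.4 + 3.2 + 15.8 = 54.4
(4) 1.0(35.4) = 35.4
Combination 1 governs: w = 58.4 kN/m.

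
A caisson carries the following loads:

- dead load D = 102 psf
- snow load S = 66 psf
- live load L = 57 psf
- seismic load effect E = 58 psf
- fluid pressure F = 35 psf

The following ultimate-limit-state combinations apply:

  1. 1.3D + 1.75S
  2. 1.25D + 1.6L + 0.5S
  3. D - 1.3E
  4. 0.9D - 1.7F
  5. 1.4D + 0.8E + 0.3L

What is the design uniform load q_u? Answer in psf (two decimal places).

1. 1.3(102) + 1.75(66) = 132.60 + 115.50 = 248.10
2. 1.25(102) + 1.6(57) + 0.5(66) = 127.50 + 91.20 + 33.00 = 251.70
3. 1.0(102) - 1.3(58) = 102.00 - 75.40 = 26.60
4. 0.9(102) - 1.7(35) = 91.80 - 59.50 = 32.30
5. 1.4(102) + 0.8(58) + 0.3(57) = 142.80 + 46.40 + 17.10 = 206.30
The controlling combination is 2, giving 251.70 psf.

251.70 psf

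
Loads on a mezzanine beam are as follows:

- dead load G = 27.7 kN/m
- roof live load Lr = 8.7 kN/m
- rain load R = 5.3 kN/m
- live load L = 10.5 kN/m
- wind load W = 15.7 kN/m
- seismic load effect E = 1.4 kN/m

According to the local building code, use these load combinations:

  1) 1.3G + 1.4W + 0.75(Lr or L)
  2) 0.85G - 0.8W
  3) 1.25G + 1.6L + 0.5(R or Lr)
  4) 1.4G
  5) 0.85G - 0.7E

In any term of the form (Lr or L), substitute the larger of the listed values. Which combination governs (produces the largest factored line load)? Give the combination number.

Combination 1

(Lr or L) → L = 10.5 kN/m; (R or Lr) → Lr = 8.7 kN/m.
1) 1.3(27.7) + 1.4(15.7) + 0.75(10.5) = 36.0 + 22.0 + 7.9 = 65.9
2) 0.85(27.7) - 0.8(15.7) = 11.0
3) 1.25(27.7) + 1.6(10.5) + 0.5(8.7) = 34.6 + 16.8 + 4.4 = 55.8
4) 1.4(27.7) = 38.8
5) 0.85(27.7) - 0.7(1.4) = 22.6
The largest value is 65.9 kN/m from combination 1.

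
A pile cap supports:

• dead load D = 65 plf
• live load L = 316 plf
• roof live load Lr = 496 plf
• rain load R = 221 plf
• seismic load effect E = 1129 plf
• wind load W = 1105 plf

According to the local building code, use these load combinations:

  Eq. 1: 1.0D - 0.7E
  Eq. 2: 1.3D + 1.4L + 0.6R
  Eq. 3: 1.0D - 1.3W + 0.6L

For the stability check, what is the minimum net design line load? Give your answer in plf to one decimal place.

-1181.9 plf

Eq. 1: 1.0(65) - 0.7(1129) = 65.0 - 790.3 = -725.3
Eq. 2: 1.3(65) + 1.4(316) + 0.6(221) = 84.5 + 442.4 + 132.6 = 659.5
Eq. 3: 1.0(65) - 1.3(1105) + 0.6(316) = 65.0 - 1436.5 + 189.6 = -1181.9
Combination 3 gives the minimum: -1181.9 plf.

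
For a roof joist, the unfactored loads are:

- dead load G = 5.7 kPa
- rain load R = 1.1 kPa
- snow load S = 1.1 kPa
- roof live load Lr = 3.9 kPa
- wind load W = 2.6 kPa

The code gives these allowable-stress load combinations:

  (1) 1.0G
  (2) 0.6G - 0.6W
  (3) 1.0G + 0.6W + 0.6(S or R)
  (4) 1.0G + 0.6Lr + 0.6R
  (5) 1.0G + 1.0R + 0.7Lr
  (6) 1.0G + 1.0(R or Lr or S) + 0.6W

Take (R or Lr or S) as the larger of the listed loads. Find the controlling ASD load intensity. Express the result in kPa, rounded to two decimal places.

11.16 kPa

(S or R) → S = 1.1 kPa; (R or Lr or S) → Lr = 3.9 kPa.
(1) 1.0(5.7) = 5.70
(2) 0.6(5.7) - 0.6(2.6) = 3.42 - 1.56 = 1.86
(3) 1.0(5.7) + 0.6(2.6) + 0.6(1.1) = 5.70 + 1.56 + 0.66 = 7.92
(4) 1.0(5.7) + 0.6(3.9) + 0.6(1.1) = 5.70 + 2.34 + 0.66 = 8.70
(5) 1.0(5.7) + 1.0(1.1) + 0.7(3.9) = 5.70 + 1.10 + 2.73 = 9.53
(6) 1.0(5.7) + 1.0(3.9) + 0.6(2.6) = 5.70 + 3.90 + 1.56 = 11.16
Maximum is from combination 6.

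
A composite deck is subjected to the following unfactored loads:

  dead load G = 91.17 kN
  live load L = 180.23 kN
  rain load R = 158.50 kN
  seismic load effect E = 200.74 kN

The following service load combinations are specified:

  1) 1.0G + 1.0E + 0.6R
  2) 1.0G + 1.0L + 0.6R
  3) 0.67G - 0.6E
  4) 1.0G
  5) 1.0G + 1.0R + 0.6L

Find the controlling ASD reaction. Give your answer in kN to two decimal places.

1) 1.0(91.17) + 1.0(200.74) + 0.6(158.50) = 91.17 + 200.74 + 95.10 = 387.01
2) 1.0(91.17) + 1.0(180.23) + 0.6(158.50) = 91.17 + 180.23 + 95.10 = 366.50
3) 0.67(91.17) - 0.6(200.74) = 61.08 - 120.44 = -59.36
4) 1.0(91.17) = 91.17
5) 1.0(91.17) + 1.0(158.50) + 0.6(180.23) = 91.17 + 158.50 + 108.14 = 357.81
Combination 1 governs: V = 387.01 kN.

387.01 kN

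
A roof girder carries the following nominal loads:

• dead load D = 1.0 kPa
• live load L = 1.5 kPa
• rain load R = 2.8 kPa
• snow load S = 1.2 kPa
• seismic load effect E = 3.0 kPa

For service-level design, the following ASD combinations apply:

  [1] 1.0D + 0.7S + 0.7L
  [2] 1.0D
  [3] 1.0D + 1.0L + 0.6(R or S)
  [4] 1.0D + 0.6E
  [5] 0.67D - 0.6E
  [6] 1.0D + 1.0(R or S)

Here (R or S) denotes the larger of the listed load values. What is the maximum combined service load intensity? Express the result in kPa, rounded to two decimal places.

(R or S) → R = 2.8 kPa.
[1] 1.0(1.0) + 0.7(1.2) + 0.7(1.5) = 1.00 + 0.84 + 1.05 = 2.89
[2] 1.0(1.0) = 1.00
[3] 1.0(1.0) + 1.0(1.5) + 0.6(2.8) = 1.00 + 1.50 + 1.68 = 4.18
[4] 1.0(1.0) + 0.6(3.0) = 1.00 + 1.80 = 2.80
[5] 0.67(1.0) - 0.6(3.0) = 0.67 - 1.80 = -1.13
[6] 1.0(1.0) + 1.0(2.8) = 1.00 + 2.80 = 3.80
Maximum is from combination 3.

4.18 kPa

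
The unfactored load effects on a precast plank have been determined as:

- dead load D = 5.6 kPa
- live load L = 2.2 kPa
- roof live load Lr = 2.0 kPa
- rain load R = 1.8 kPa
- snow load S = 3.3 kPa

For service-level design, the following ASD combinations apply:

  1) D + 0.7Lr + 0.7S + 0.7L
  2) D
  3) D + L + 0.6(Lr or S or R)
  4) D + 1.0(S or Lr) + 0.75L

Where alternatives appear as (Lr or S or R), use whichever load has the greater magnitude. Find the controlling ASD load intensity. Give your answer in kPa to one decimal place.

(Lr or S or R) → S = 3.3 kPa; (S or Lr) → S = 3.3 kPa.
1) 1.0(5.6) + 0.7(2.0) + 0.7(3.3) + 0.7(2.2) = 10.9
2) 1.0(5.6) = 5.6
3) 1.0(5.6) + 1.0(2.2) + 0.6(3.3) = 5.6 + 2.2 + 2.0 = 9.8
4) 1.0(5.6) + 1.0(3.3) + 0.75(2.2) = 5.6 + 3.3 + 1.7 = 10.6
The controlling combination is 1, giving 10.9 kPa.

10.9 kPa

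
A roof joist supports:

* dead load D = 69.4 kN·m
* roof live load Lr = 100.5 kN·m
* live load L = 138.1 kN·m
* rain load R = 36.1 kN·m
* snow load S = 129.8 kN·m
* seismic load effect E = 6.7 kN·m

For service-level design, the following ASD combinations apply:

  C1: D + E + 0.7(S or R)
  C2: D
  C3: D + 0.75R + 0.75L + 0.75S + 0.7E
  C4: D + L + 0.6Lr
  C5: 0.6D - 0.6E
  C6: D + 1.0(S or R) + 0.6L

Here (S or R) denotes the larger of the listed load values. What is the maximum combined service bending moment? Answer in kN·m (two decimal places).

(S or R) → S = 129.8 kN·m.
C1: 1.0(69.4) + 1.0(6.7) + 0.7(129.8) = 69.40 + 6.70 + 90.86 = 166.96
C2: 1.0(69.4) = 69.40
C3: 1.0(69.4) + 0.75(36.1) + 0.75(138.1) + 0.75(129.8) + 0.7(6.7) = 302.09
C4: 1.0(69.4) + 1.0(138.1) + 0.6(100.5) = 69.40 + 138.10 + 60.30 = 267.80
C5: 0.6(69.4) - 0.6(6.7) = 41.64 - 4.02 = 37.62
C6: 1.0(69.4) + 1.0(129.8) + 0.6(138.1) = 69.40 + 129.80 + 82.86 = 282.06
Maximum is from combination 3.

302.09 kN·m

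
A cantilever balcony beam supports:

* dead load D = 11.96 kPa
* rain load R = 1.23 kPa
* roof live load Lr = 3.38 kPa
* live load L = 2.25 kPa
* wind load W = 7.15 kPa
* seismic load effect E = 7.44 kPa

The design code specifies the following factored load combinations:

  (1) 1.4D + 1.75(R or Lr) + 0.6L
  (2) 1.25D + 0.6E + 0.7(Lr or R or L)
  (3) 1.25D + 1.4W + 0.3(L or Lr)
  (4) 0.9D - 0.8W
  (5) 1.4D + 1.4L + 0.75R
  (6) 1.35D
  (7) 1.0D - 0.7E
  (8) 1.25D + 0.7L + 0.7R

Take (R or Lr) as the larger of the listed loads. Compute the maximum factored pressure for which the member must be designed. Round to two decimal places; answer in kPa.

25.97 kPa

(R or Lr) → Lr = 3.38 kPa; (Lr or R or L) → Lr = 3.38 kPa; (L or Lr) → Lr = 3.38 kPa.
(1) 1.4(11.96) + 1.75(3.38) + 0.6(2.25) = 16.74 + 5.92 + 1.35 = 24.01
(2) 1.25(11.96) + 0.6(7.44) + 0.7(3.38) = 14.95 + 4.46 + 2.37 = 21.78
(3) 1.25(11.96) + 1.4(7.15) + 0.3(3.38) = 14.95 + 10.01 + 1.01 = 25.97
(4) 0.9(11.96) - 0.8(7.15) = 10.76 - 5.72 = 5.04
(5) 1.4(11.96) + 1.4(2.25) + 0.75(1.23) = 20.82
(6) 1.35(11.96) = 16.15
(7) 1.0(11.96) - 0.7(7.44) = 11.96 - 5.21 = 6.75
(8) 1.25(11.96) + 0.7(2.25) + 0.7(1.23) = 14.95 + 1.58 + 0.86 = 17.39
The controlling combination is 3, giving 25.97 kPa.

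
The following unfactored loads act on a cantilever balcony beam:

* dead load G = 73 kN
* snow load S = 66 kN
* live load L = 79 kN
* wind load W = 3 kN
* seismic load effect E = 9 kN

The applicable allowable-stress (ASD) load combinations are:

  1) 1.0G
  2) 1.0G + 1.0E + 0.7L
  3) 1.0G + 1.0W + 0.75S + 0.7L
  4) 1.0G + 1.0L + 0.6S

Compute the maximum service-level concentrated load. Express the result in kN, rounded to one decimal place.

1) 1.0(73) = 73.0
2) 1.0(73) + 1.0(9) + 0.7(79) = 73.0 + 9.0 + 55.3 = 137.3
3) 1.0(73) + 1.0(3) + 0.75(66) + 0.7(79) = 73.0 + 3.0 + 49.5 + 55.3 = 180.8
4) 1.0(73) + 1.0(79) + 0.6(66) = 73.0 + 79.0 + 39.6 = 191.6
Maximum is from combination 4.

191.6 kN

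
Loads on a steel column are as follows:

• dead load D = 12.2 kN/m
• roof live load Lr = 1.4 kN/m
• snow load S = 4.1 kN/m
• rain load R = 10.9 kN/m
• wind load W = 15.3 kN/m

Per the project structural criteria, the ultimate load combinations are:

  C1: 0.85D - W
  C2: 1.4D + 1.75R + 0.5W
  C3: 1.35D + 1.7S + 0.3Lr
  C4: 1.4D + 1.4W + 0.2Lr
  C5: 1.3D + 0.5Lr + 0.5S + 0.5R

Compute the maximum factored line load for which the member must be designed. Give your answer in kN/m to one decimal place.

43.8 kN/m

C1: 0.85(12.2) - 1.0(15.3) = 10.4 - 15.3 = -4.9
C2: 1.4(12.2) + 1.75(10.9) + 0.5(15.3) = 43.8
C3: 1.35(12.2) + 1.7(4.1) + 0.3(1.4) = 16.5 + 7.0 + 0.4 = 23.9
C4: 1.4(12.2) + 1.4(15.3) + 0.2(1.4) = 17.1 + 21.4 + 0.3 = 38.8
C5: 1.3(12.2) + 0.5(1.4) + 0.5(4.1) + 0.5(10.9) = 24.1
Combination 2 governs: w_u = 43.8 kN/m.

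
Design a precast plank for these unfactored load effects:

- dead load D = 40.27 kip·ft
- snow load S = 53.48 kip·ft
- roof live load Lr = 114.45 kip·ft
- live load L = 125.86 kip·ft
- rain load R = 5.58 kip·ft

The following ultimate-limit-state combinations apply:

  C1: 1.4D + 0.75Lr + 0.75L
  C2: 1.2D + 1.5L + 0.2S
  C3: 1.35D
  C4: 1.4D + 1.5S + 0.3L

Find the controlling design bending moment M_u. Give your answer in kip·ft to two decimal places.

247.81 kip·ft

C1: 1.4(40.27) + 0.75(114.45) + 0.75(125.86) = 236.61
C2: 1.2(40.27) + 1.5(125.86) + 0.2(53.48) = 48.32 + 188.79 + 10.70 = 247.81
C3: 1.35(40.27) = 54.36
C4: 1.4(40.27) + 1.5(53.48) + 0.3(125.86) = 56.38 + 80.22 + 37.76 = 174.36
Maximum is from combination 2.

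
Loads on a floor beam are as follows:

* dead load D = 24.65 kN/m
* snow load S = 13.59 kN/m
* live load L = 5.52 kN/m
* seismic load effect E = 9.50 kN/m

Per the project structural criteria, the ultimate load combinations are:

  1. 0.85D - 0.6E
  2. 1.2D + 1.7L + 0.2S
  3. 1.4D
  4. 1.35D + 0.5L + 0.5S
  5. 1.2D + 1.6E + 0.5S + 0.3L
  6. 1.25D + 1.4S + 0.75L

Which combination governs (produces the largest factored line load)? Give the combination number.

1. 0.85(24.65) - 0.6(9.50) = 15.25
2. 1.2(24.65) + 1.7(5.52) + 0.2(13.59) = 41.68
3. 1.4(24.65) = 34.51
4. 1.35(24.65) + 0.5(5.52) + 0.5(13.59) = 42.83
5. 1.2(24.65) + 1.6(9.50) + 0.5(13.59) + 0.3(5.52) = 53.23
6. 1.25(24.65) + 1.4(13.59) + 0.75(5.52) = 53.98
The largest value is 53.98 kN/m from combination 6.

Combination 6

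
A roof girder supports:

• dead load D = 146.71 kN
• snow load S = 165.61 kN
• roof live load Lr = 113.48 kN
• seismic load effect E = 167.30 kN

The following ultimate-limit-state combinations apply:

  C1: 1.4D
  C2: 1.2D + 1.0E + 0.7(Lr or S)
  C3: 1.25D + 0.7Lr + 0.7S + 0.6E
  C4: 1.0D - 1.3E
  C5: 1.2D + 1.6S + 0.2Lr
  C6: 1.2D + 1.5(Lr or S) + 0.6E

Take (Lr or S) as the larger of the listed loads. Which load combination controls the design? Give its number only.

(Lr or S) → S = 165.61 kN.
C1: 1.4(146.71) = 205.39
C2: 1.2(146.71) + 1.0(167.30) + 0.7(165.61) = 459.28
C3: 1.25(146.71) + 0.7(113.48) + 0.7(165.61) + 0.6(167.30) = 479.13
C4: 1.0(146.71) - 1.3(167.30) = -70.78
C5: 1.2(146.71) + 1.6(165.61) + 0.2(113.48) = 463.72
C6: 1.2(146.71) + 1.5(165.61) + 0.6(167.30) = 524.85
The largest value is 524.85 kN from combination 6.

Combination 6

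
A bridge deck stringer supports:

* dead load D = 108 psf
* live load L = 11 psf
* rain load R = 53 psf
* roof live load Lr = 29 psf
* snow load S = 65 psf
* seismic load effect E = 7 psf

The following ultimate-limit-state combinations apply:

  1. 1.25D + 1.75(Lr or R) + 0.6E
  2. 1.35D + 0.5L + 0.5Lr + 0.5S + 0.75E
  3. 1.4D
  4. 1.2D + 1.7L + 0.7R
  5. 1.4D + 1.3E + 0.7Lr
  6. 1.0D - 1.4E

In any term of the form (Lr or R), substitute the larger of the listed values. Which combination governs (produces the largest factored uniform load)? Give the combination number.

(Lr or R) → R = 53 psf.
1. 1.25(108) + 1.75(53) + 0.6(7) = 231.95
2. 1.35(108) + 0.5(11) + 0.5(29) + 0.5(65) + 0.75(7) = 203.55
3. 1.4(108) = 151.20
4. 1.2(108) + 1.7(11) + 0.7(53) = 185.40
5. 1.4(108) + 1.3(7) + 0.7(29) = 180.60
6. 1.0(108) - 1.4(7) = 98.20
The largest value is 231.95 psf from combination 1.

Combination 1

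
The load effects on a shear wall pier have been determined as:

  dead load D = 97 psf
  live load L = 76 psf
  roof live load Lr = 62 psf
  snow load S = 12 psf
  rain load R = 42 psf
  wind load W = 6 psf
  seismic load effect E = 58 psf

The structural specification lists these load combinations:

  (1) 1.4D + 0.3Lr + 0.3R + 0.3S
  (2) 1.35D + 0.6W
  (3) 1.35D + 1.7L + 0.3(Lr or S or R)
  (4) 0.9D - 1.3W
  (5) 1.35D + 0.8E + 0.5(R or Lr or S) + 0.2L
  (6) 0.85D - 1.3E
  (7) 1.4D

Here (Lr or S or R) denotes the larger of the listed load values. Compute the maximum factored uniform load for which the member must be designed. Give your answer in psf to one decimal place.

278.8 psf

(Lr or S or R) → Lr = 62 psf; (R or Lr or S) → Lr = 62 psf.
(1) 1.4(97) + 0.3(62) + 0.3(42) + 0.3(12) = 170.6
(2) 1.35(97) + 0.6(6) = 134.6
(3) 1.35(97) + 1.7(76) + 0.3(62) = 278.8
(4) 0.9(97) - 1.3(6) = 79.5
(5) 1.35(97) + 0.8(58) + 0.5(62) + 0.2(76) = 223.6
(6) 0.85(97) - 1.3(58) = 7.1
(7) 1.4(97) = 135.8
The controlling combination is 3, giving 278.8 psf.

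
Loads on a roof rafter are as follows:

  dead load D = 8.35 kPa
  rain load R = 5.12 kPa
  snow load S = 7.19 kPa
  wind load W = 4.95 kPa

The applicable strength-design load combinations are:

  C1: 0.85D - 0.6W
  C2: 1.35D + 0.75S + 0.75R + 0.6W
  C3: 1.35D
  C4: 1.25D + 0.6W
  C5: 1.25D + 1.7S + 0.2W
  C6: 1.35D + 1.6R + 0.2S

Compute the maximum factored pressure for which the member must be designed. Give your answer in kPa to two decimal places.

C1: 0.85(8.35) - 0.6(4.95) = 7.10 - 2.97 = 4.13
C2: 1.35(8.35) + 0.75(7.19) + 0.75(5.12) + 0.6(4.95) = 23.48
C3: 1.35(8.35) = 11.27
C4: 1.25(8.35) + 0.6(4.95) = 10.44 + 2.97 = 13.41
C5: 1.25(8.35) + 1.7(7.19) + 0.2(4.95) = 10.44 + 12.22 + 0.99 = 23.65
C6: 1.35(8.35) + 1.6(5.12) + 0.2(7.19) = 11.27 + 8.19 + 1.44 = 20.90
The controlling combination is 5, giving 23.65 kPa.

23.65 kPa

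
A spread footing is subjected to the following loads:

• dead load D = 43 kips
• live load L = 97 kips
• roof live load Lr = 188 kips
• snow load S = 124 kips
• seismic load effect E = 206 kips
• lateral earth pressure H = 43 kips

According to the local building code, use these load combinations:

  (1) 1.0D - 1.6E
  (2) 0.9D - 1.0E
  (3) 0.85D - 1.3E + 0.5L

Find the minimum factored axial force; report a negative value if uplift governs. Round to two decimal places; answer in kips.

(1) 1.0(43) - 1.6(206) = 43.00 - 329.60 = -286.60
(2) 0.9(43) - 1.0(206) = 38.70 - 206.00 = -167.30
(3) 0.85(43) - 1.3(206) + 0.5(97) = 36.55 - 267.80 + 48.50 = -182.75
Combination 1 gives the minimum: -286.60 kips.

-286.60 kips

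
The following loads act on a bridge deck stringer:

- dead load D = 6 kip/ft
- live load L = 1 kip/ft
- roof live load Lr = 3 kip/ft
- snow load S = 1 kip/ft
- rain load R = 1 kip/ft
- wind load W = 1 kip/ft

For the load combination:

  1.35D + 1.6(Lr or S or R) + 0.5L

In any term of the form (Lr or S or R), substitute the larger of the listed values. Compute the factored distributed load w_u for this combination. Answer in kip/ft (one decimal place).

13.4 kip/ft

(Lr or S or R) → Lr = 3 kip/ft.
1.35(6) + 1.6(3) + 0.5(1) = 13.4
w_u = 13.4 kip/ft.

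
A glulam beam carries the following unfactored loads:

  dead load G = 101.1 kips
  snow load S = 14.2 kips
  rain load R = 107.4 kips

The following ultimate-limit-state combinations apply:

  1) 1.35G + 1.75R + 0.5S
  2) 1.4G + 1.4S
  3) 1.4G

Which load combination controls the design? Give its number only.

Combination 1

1) 1.35(101.1) + 1.75(107.4) + 0.5(14.2) = 136.49 + 187.95 + 7.10 = 331.54
2) 1.4(101.1) + 1.4(14.2) = 141.54 + 19.88 = 161.42
3) 1.4(101.1) = 141.54
The largest value is 331.54 kips from combination 1.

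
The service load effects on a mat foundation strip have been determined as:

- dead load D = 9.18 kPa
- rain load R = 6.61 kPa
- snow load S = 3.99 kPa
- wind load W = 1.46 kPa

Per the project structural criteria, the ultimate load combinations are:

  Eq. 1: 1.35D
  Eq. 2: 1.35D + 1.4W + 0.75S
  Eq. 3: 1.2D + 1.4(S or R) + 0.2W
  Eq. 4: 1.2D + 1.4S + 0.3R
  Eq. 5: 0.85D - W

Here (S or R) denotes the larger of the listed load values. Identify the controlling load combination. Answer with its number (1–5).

Combination 3

(S or R) → R = 6.61 kPa.
Eq. 1: 1.35(9.18) = 12.39
Eq. 2: 1.35(9.18) + 1.4(1.46) + 0.75(3.99) = 17.43
Eq. 3: 1.2(9.18) + 1.4(6.61) + 0.2(1.46) = 11.02 + 9.25 + 0.29 = 20.56
Eq. 4: 1.2(9.18) + 1.4(3.99) + 0.3(6.61) = 11.02 + 5.59 + 1.98 = 18.59
Eq. 5: 0.85(9.18) - 1.0(1.46) = 7.80 - 1.46 = 6.34
The largest value is 20.56 kPa from combination 3.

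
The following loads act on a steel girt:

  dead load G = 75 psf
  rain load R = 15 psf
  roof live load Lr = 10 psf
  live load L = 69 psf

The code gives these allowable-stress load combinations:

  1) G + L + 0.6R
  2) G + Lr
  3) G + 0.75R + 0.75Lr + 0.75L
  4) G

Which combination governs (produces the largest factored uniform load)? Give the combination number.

Combination 1

1) 1.0(75) + 1.0(69) + 0.6(15) = 153.00
2) 1.0(75) + 1.0(10) = 85.00
3) 1.0(75) + 0.75(15) + 0.75(10) + 0.75(69) = 145.50
4) 1.0(75) = 75.00
The largest value is 153.00 psf from combination 1.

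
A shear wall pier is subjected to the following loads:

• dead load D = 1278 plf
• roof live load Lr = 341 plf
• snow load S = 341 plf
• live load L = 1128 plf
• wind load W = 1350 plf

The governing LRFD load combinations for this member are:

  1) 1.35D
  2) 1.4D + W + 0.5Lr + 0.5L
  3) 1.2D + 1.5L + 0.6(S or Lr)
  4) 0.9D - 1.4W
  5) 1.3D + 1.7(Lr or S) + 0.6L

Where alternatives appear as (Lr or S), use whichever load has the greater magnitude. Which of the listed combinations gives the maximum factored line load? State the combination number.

Combination 2

(S or Lr) → S = 341 plf; (Lr or S) → Lr = 341 plf.
1) 1.35(1278) = 1725.3
2) 1.4(1278) + 1.0(1350) + 0.5(341) + 0.5(1128) = 3873.7
3) 1.2(1278) + 1.5(1128) + 0.6(341) = 3430.2
4) 0.9(1278) - 1.4(1350) = -739.8
5) 1.3(1278) + 1.7(341) + 0.6(1128) = 2917.9
The largest value is 3873.7 plf from combination 2.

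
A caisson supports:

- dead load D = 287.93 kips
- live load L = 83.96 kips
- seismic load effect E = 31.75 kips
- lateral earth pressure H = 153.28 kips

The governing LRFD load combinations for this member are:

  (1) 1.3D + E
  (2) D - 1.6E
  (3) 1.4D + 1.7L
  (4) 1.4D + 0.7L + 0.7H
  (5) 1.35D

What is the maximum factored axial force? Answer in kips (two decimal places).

569.17 kips

(1) 1.3(287.93) + 1.0(31.75) = 406.06
(2) 1.0(287.93) - 1.6(31.75) = 237.13
(3) 1.4(287.93) + 1.7(83.96) = 545.83
(4) 1.4(287.93) + 0.7(83.96) + 0.7(153.28) = 569.17
(5) 1.35(287.93) = 388.71
Maximum is from combination 4.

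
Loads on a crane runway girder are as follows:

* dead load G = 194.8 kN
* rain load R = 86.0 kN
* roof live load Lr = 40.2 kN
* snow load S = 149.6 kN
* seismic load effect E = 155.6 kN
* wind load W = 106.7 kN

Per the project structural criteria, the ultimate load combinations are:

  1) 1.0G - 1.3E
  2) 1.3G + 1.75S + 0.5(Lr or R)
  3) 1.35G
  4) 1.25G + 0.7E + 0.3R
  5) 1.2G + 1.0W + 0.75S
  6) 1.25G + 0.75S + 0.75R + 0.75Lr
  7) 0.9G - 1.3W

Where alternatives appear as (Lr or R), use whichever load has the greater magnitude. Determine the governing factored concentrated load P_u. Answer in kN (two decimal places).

(Lr or R) → R = 86.0 kN.
1) 1.0(194.8) - 1.3(155.6) = -7.48
2) 1.3(194.8) + 1.75(149.6) + 0.5(86.0) = 558.04
3) 1.35(194.8) = 262.98
4) 1.25(194.8) + 0.7(155.6) + 0.3(86.0) = 378.22
5) 1.2(194.8) + 1.0(106.7) + 0.75(149.6) = 452.66
6) 1.25(194.8) + 0.75(149.6) + 0.75(86.0) + 0.75(40.2) = 450.35
7) 0.9(194.8) - 1.3(106.7) = 36.61
Combination 2 governs: P_u = 558.04 kN.

558.04 kN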